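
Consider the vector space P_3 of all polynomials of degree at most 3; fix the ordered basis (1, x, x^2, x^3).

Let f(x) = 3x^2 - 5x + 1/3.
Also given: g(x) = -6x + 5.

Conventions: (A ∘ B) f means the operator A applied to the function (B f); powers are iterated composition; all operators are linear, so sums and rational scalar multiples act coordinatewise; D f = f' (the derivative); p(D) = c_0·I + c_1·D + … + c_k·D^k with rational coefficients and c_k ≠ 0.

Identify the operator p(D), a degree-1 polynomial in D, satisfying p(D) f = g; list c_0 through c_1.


D^0 f = 3x^2 - 5x + 1/3
D^1 f = 6x - 5
matching coefficients of g against c_0 f + c_1 Df + … from the top degree down determines the c_i
solution: c_0 = 0, c_1 = -1

p(D) = -D, i.e. c_0 = 0, c_1 = -1


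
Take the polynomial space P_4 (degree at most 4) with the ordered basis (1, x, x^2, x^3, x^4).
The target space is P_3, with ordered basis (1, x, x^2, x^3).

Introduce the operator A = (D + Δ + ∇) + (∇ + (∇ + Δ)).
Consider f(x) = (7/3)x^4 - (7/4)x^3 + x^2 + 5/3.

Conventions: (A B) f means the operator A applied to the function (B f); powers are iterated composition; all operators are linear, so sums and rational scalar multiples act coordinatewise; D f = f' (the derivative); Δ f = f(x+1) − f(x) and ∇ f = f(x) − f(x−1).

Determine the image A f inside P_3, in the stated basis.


D f = (28/3)x^3 - (21/4)x^2 + 2x
Δ f = (28/3)x^3 + (35/4)x^2 + (73/12)x + 19/12
∇ f = (28/3)x^3 - (77/4)x^2 + (199/12)x - 61/12
(D + Δ + ∇) f = 28x^3 - (63/4)x^2 + (74/3)x - 7/2
∇ f = (28/3)x^3 - (77/4)x^2 + (199/12)x - 61/12
∇ f = (28/3)x^3 - (77/4)x^2 + (199/12)x - 61/12
Δ f = (28/3)x^3 + (35/4)x^2 + (73/12)x + 19/12
(∇ + Δ) f = (56/3)x^3 - (21/2)x^2 + (68/3)x - 7/2
(∇ + (∇ + Δ)) f = 28x^3 - (119/4)x^2 + (157/4)x - 103/12
((D + Δ + ∇) + (∇ + (∇ + Δ))) f = 56x^3 - (91/2)x^2 + (767/12)x - 145/12

g(x) = 56x^3 - (91/2)x^2 + (767/12)x - 145/12


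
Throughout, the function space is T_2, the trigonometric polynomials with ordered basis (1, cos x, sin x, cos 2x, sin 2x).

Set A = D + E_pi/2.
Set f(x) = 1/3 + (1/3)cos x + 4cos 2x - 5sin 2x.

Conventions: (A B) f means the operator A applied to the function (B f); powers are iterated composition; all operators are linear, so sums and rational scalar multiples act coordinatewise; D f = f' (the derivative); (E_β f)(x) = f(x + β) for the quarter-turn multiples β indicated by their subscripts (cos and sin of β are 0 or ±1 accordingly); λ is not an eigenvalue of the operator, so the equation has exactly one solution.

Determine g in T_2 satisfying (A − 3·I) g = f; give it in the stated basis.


write g with unknown coordinates in the stated basis and equate coefficients in (A − 3·I) g = f
solving from the highest basis element down gives g = -1/6 - (1/13)cos x + (2/39)sin x - (3/10)cos 2x + (7/5)sin 2x
check: A g = -1/6 + (4/39)cos x + (2/13)sin x + (31/10)cos 2x - (4/5)sin 2x
so A g − 3·g = 1/3 + (1/3)cos x + 4cos 2x - 5sin 2x = f ✓

the image equals g(x) = -1/6 - (1/13)cos x + (2/39)sin x - (3/10)cos 2x + (7/5)sin 2x


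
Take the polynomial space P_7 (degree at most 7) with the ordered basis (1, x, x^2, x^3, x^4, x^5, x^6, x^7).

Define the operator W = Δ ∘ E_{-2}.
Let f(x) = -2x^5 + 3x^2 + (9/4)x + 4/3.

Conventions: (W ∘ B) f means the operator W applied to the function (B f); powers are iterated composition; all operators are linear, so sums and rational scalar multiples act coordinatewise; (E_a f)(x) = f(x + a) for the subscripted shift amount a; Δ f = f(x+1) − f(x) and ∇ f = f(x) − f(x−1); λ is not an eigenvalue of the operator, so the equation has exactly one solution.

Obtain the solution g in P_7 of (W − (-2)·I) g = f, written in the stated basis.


the image equals g(x) = -x^5 + (5/2)x^4 - 20x^3 + 89x^2 - (2003/8)x + 17453/48

write g with unknown coordinates in the stated basis and equate coefficients in (W − (-2)·I) g = f
solving from the highest basis element down gives g = -x^5 + (5/2)x^4 - 20x^3 + 89x^2 - (2003/8)x + 17453/48
check: W g = -5x^4 + 40x^3 - 175x^2 + 503x - 5807/8
so W g − (-2)·g = -2x^5 + 3x^2 + (9/4)x + 4/3 = f ✓


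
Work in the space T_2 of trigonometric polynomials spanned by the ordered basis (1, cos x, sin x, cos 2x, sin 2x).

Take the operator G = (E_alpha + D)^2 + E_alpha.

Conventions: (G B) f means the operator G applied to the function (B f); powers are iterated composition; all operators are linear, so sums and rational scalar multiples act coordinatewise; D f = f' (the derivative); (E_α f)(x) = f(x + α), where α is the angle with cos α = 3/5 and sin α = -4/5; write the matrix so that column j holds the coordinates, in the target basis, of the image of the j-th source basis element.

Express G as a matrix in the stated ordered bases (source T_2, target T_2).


image of 1: 2
image of cos x: (23/25)cos x + (14/25)sin x
image of sin x: -(14/25)cos x + (23/25)sin x
image of cos 2x: -(802/625)cos 2x + (964/625)sin 2x
image of sin 2x: -(964/625)cos 2x - (802/625)sin 2x
each image's coordinates form column j of the matrix

the matrix is [[2, 0, 0, 0, 0]; [0, 23/25, -14/25, 0, 0]; [0, 14/25, 23/25, 0, 0]; [0, 0, 0, -802/625, -964/625]; [0, 0, 0, 964/625, -802/625]] (rows listed top to bottom)


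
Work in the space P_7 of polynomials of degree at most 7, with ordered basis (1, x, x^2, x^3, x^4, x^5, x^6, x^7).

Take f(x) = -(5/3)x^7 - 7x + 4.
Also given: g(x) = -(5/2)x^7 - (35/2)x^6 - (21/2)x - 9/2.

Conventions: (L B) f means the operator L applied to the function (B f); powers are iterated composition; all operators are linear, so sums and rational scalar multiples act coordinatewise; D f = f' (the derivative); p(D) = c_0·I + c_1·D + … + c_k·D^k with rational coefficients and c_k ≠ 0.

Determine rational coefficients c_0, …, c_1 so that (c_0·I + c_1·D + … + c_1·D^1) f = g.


D^0 f = -(5/3)x^7 - 7x + 4
D^1 f = -(35/3)x^6 - 7
matching coefficients of g against c_0 f + c_1 Df + … from the top degree down determines the c_i
solution: c_0 = 3/2, c_1 = 3/2

c_0 = 3/2, c_1 = 3/2


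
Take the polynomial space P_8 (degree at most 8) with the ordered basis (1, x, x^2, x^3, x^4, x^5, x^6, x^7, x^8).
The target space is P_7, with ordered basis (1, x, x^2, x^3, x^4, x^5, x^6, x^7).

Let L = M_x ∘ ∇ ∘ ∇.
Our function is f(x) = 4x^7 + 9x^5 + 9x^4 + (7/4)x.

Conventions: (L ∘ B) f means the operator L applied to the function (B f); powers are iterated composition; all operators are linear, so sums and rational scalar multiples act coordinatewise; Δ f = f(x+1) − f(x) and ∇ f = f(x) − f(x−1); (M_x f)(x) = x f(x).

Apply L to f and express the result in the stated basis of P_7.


the image equals g(x) = 168x^6 - 840x^5 + 2140x^4 - 2952x^3 + 2150x^2 - 648x

∇ f = 28x^6 - 84x^5 + 185x^4 - 194x^3 + 120x^2 - 37x + 23/4
∇ ∇ f = 168x^5 - 840x^4 + 2140x^3 - 2952x^2 + 2150x - 648
M_x ∇ ∇ f = 168x^6 - 840x^5 + 2140x^4 - 2952x^3 + 2150x^2 - 648x


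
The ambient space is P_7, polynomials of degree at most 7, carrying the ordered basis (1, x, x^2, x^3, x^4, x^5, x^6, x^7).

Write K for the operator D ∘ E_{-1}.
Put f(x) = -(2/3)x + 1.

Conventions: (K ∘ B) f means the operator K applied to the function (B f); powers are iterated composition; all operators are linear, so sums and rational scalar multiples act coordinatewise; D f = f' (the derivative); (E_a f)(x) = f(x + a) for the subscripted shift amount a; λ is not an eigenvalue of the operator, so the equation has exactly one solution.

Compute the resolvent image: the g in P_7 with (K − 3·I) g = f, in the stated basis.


write g with unknown coordinates in the stated basis and equate coefficients in (K − 3·I) g = f
solving from the highest basis element down gives g = (2/9)x - 7/27
check: K g = 2/9
so K g − 3·g = -(2/3)x + 1 = f ✓

the image equals g(x) = (2/9)x - 7/27


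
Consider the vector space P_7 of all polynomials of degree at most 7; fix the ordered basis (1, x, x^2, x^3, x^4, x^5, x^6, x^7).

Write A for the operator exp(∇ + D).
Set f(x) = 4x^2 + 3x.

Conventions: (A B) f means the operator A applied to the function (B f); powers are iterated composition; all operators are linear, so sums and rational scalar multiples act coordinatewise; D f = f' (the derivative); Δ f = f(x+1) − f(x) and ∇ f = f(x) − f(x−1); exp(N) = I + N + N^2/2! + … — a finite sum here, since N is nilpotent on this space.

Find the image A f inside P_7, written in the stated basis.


order-1 term: 16x + 2
order-2 term: 16
the series for exp(∇ + D) f terminates at order 2
exp(∇ + D) f = 4x^2 + 19x + 18

the image equals g(x) = 4x^2 + 19x + 18


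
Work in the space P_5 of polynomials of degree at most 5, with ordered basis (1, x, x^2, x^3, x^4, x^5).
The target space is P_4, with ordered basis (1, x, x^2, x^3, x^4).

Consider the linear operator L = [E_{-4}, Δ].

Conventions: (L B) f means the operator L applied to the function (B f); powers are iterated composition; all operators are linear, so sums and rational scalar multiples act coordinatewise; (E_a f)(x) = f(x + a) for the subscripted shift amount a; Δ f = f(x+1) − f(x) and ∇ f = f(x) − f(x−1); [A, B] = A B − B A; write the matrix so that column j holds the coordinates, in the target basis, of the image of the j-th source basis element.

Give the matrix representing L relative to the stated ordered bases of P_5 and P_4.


image of 1: 0
image of x: 0
image of x^2: 0
image of x^3: 0
image of x^4: 0
image of x^5: 0
each image's coordinates form column j of the matrix

the matrix is [[0, 0, 0, 0, 0, 0]; [0, 0, 0, 0, 0, 0]; [0, 0, 0, 0, 0, 0]; [0, 0, 0, 0, 0, 0]; [0, 0, 0, 0, 0, 0]] (rows listed top to bottom)


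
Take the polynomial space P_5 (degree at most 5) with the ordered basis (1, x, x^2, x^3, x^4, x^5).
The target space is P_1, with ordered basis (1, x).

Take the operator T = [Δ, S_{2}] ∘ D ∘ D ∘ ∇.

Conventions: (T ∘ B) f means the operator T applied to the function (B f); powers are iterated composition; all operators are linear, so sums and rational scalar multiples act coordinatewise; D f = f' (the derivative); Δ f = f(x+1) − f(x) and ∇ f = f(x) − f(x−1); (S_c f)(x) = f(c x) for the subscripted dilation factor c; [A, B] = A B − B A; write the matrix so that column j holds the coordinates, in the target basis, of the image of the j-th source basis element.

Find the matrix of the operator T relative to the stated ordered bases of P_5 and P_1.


image of 1: 0
image of x: 0
image of x^2: 0
image of x^3: 0
image of x^4: 24
image of x^5: 240x + 120
each image's coordinates form column j of the matrix

the matrix is [[0, 0, 0, 0, 24, 120]; [0, 0, 0, 0, 0, 240]] (rows listed top to bottom)


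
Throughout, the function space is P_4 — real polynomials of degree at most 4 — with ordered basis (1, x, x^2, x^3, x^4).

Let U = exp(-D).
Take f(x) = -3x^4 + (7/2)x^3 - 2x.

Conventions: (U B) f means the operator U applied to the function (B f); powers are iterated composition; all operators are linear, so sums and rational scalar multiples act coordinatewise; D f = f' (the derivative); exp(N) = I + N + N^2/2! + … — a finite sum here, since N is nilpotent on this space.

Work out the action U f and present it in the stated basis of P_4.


order-1 term: 12x^3 - (21/2)x^2 + 2
order-2 term: -18x^2 + (21/2)x
order-3 term: 12x - 7/2
order-4 term: -3
the series for exp(-D) f terminates at order 4
exp(-D) f = -3x^4 + (31/2)x^3 - (57/2)x^2 + (41/2)x - 9/2

the result is g(x) = -3x^4 + (31/2)x^3 - (57/2)x^2 + (41/2)x - 9/2


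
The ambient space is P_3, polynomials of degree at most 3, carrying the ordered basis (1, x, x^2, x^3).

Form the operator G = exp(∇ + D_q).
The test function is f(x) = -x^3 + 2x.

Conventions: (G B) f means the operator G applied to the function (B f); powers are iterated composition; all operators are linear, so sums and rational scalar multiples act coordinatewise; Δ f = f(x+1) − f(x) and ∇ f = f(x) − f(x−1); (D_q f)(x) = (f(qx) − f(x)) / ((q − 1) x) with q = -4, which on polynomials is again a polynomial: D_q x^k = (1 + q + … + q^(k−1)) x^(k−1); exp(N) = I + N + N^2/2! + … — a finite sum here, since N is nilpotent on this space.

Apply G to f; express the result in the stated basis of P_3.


order-1 term: -16x^2 + 3x + 3
order-2 term: 8x + 11
order-3 term: 16/3
the series for exp(∇ + D_q) f terminates at order 3
exp(∇ + D_q) f = -x^3 - 16x^2 + 13x + 58/3

g(x) = -x^3 - 16x^2 + 13x + 58/3


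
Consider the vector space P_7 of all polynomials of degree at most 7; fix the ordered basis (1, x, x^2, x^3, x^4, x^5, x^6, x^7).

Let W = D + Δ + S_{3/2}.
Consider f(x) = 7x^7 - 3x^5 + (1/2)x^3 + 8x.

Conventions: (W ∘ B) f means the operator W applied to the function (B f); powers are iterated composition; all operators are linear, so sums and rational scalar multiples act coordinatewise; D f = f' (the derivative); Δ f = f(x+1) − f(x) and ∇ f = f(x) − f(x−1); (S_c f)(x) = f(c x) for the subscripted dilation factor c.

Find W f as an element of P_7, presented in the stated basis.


D f = 49x^6 - 15x^4 + (3/2)x^2 + 8
Δ f = 49x^6 + 147x^5 + 230x^4 + 215x^3 + (237/2)x^2 + (71/2)x + 25/2
S_{3/2} f = (15309/128)x^7 - (729/32)x^5 + (27/16)x^3 + 12x
(D + Δ + S_{3/2}) f = (15309/128)x^7 + 98x^6 + (3975/32)x^5 + 215x^4 + (3467/16)x^3 + 120x^2 + (95/2)x + 41/2

the image equals g(x) = (15309/128)x^7 + 98x^6 + (3975/32)x^5 + 215x^4 + (3467/16)x^3 + 120x^2 + (95/2)x + 41/2


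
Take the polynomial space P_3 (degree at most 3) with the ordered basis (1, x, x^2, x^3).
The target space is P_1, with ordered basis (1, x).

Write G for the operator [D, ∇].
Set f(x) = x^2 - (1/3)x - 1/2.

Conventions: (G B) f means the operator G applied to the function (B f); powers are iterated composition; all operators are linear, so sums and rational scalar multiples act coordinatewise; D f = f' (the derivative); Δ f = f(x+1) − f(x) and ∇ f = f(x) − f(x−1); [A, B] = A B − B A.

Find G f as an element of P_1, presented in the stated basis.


∇ f = 2x - 4/3
D ∇ f = 2
D f = 2x - 1/3
∇ D f = 2
[D, ∇] f = 0

g(x) = 0


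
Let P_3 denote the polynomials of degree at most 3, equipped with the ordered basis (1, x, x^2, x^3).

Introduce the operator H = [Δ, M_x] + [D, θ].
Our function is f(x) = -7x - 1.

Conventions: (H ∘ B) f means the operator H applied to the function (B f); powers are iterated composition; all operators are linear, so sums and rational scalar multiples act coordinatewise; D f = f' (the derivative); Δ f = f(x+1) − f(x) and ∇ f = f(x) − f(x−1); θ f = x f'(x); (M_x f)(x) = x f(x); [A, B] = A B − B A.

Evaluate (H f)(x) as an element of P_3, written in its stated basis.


g(x) = -7x - 15

M_x f = -7x^2 - x
Δ M_x f = -14x - 8
Δ f = -7
M_x Δ f = -7x
[Δ, M_x] f = -7x - 8
θ f = -7x
D θ f = -7
D f = -7
θ D f = 0
[D, θ] f = -7
([Δ, M_x] + [D, θ]) f = -7x - 15


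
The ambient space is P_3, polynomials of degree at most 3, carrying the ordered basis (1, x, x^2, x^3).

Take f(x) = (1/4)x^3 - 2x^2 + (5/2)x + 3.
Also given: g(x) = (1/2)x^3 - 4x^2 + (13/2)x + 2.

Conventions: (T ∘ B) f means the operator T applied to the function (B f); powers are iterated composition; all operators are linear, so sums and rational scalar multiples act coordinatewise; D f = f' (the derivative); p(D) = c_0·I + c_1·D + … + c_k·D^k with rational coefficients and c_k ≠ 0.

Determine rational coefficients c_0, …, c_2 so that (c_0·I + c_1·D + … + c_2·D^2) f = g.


D^0 f = (1/4)x^3 - 2x^2 + (5/2)x + 3
D^1 f = (3/4)x^2 - 4x + 5/2
D^2 f = (3/2)x - 4
matching coefficients of g against c_0 f + c_1 Df + … from the top degree down determines the c_i
solution: c_0 = 2, c_1 = 0, c_2 = 1

p(D) = 2·I + D^2, i.e. c_0 = 2, c_1 = 0, c_2 = 1


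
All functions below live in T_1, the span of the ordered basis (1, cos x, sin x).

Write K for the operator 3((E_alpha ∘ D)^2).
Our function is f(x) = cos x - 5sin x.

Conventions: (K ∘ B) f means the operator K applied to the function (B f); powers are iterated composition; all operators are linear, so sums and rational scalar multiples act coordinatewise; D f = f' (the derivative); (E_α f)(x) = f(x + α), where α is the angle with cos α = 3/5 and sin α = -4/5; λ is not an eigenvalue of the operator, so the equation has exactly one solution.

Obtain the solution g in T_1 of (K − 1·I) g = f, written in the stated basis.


the result is g(x) = (89/52)cos x + (23/52)sin x

write g with unknown coordinates in the stated basis and equate coefficients in (K − 1·I) g = f
solving from the highest basis element down gives g = (89/52)cos x + (23/52)sin x
check: K g = (141/52)cos x - (237/52)sin x
so K g − 1·g = cos x - 5sin x = f ✓


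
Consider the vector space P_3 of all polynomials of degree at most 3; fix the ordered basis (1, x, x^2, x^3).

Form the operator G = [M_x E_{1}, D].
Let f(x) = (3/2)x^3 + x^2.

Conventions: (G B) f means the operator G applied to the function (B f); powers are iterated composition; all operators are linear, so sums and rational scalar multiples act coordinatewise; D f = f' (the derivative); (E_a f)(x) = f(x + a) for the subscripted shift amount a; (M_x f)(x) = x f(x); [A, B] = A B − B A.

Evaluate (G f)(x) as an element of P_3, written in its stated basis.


D f = (9/2)x^2 + 2x
E_{1} D f = (9/2)x^2 + 11x + 13/2
M_x E_{1} D f = (9/2)x^3 + 11x^2 + (13/2)x
E_{1} f = (3/2)x^3 + (11/2)x^2 + (13/2)x + 5/2
M_x E_{1} f = (3/2)x^4 + (11/2)x^3 + (13/2)x^2 + (5/2)x
D (M_x E_{1}) f = 6x^3 + (33/2)x^2 + 13x + 5/2
[M_x E_{1}, D] f = -(3/2)x^3 - (11/2)x^2 - (13/2)x - 5/2

the image equals g(x) = -(3/2)x^3 - (11/2)x^2 - (13/2)x - 5/2


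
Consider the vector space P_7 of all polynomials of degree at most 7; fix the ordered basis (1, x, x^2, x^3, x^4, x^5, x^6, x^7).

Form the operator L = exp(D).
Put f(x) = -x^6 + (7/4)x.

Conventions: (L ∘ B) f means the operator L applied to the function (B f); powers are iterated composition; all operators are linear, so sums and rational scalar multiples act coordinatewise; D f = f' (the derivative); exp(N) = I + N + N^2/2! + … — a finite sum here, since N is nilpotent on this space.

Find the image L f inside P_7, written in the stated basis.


order-1 term: -6x^5 + 7/4
order-2 term: -15x^4
order-3 term: -20x^3
order-4 term: -15x^2
order-5 term: -6x
order-6 term: -1
the series for exp(D) f terminates at order 6
exp(D) f = -x^6 - 6x^5 - 15x^4 - 20x^3 - 15x^2 - (17/4)x + 3/4

the image equals g(x) = -x^6 - 6x^5 - 15x^4 - 20x^3 - 15x^2 - (17/4)x + 3/4


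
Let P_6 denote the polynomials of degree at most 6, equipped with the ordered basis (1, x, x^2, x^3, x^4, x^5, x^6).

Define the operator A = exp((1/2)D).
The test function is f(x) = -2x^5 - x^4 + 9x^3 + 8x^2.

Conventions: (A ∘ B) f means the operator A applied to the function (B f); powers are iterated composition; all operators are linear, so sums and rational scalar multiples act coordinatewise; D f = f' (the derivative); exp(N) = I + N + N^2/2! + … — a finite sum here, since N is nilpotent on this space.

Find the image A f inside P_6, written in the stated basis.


order-1 term: -5x^4 - 2x^3 + (27/2)x^2 + 8x
order-2 term: -5x^3 - (3/2)x^2 + (27/4)x + 2
order-3 term: -(5/2)x^2 - (1/2)x + 9/8
order-4 term: -(5/8)x - 1/16
order-5 term: -1/16
the series for exp((1/2)D) f terminates at order 5
exp((1/2)D) f = -2x^5 - 6x^4 + 2x^3 + (35/2)x^2 + (109/8)x + 3

the image equals g(x) = -2x^5 - 6x^4 + 2x^3 + (35/2)x^2 + (109/8)x + 3


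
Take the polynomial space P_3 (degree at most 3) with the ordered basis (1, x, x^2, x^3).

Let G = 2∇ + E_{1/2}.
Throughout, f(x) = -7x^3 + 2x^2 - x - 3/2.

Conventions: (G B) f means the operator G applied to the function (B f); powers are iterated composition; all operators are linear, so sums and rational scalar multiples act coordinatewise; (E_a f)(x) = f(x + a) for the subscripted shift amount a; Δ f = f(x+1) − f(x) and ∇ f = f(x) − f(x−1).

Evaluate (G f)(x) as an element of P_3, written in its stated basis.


the image equals g(x) = -7x^3 - (101/2)x^2 + (183/4)x - 179/8

∇ f = -21x^2 + 25x - 10
(2∇) f = -42x^2 + 50x - 20
E_{1/2} f = -7x^3 - (17/2)x^2 - (17/4)x - 19/8
(2∇ + E_{1/2}) f = -7x^3 - (101/2)x^2 + (183/4)x - 179/8


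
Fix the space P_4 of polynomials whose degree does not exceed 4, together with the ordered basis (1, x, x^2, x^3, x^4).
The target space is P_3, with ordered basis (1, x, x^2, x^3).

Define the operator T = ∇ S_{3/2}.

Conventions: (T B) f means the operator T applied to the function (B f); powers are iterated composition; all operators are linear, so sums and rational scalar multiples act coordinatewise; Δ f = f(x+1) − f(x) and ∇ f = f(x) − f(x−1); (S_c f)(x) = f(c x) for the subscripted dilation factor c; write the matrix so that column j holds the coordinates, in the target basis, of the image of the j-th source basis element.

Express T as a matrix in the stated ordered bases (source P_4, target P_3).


image of 1: 0
image of x: 3/2
image of x^2: (9/2)x - 9/4
image of x^3: (81/8)x^2 - (81/8)x + 27/8
image of x^4: (81/4)x^3 - (243/8)x^2 + (81/4)x - 81/16
each image's coordinates form column j of the matrix

the matrix is [[0, 3/2, -9/4, 27/8, -81/16]; [0, 0, 9/2, -81/8, 81/4]; [0, 0, 0, 81/8, -243/8]; [0, 0, 0, 0, 81/4]] (rows listed top to bottom)


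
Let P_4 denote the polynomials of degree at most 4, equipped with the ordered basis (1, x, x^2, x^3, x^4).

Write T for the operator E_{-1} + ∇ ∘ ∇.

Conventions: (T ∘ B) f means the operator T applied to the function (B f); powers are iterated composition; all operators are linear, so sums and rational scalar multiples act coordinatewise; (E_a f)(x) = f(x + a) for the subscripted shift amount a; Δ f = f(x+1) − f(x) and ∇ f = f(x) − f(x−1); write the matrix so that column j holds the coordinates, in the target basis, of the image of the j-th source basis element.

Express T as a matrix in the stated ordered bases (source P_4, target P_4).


the matrix is [[1, -1, 3, -7, 15]; [0, 1, -2, 9, -28]; [0, 0, 1, -3, 18]; [0, 0, 0, 1, -4]; [0, 0, 0, 0, 1]] (rows listed top to bottom)

image of 1: 1
image of x: x - 1
image of x^2: x^2 - 2x + 3
image of x^3: x^3 - 3x^2 + 9x - 7
image of x^4: x^4 - 4x^3 + 18x^2 - 28x + 15
each image's coordinates form column j of the matrix


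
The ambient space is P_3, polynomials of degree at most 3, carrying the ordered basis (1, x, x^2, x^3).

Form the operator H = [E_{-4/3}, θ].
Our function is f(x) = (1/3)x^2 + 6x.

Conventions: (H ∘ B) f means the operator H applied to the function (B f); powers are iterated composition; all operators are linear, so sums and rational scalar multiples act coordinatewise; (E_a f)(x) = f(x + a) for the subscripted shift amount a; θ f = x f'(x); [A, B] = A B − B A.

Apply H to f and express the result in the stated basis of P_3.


θ f = (2/3)x^2 + 6x
E_{-4/3} θ f = (2/3)x^2 + (38/9)x - 184/27
E_{-4/3} f = (1/3)x^2 + (46/9)x - 200/27
θ E_{-4/3} f = (2/3)x^2 + (46/9)x
[E_{-4/3}, θ] f = -(8/9)x - 184/27

g(x) = -(8/9)x - 184/27


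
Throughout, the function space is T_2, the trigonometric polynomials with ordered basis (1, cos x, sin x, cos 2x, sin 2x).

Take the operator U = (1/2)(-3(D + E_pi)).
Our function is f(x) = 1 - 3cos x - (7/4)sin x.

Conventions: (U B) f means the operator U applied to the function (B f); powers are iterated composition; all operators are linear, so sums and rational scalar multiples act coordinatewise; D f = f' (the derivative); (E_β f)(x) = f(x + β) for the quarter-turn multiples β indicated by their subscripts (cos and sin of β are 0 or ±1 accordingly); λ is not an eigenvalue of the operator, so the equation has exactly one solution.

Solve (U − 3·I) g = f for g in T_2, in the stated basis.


write g with unknown coordinates in the stated basis and equate coefficients in (U − 3·I) g = f
solving from the highest basis element down gives g = -2/9 + (5/12)cos x + (19/12)sin x
check: U g = 1/3 - (7/4)cos x + 3sin x
so U g − 3·g = 1 - 3cos x - (7/4)sin x = f ✓

the result is g(x) = -2/9 + (5/12)cos x + (19/12)sin x


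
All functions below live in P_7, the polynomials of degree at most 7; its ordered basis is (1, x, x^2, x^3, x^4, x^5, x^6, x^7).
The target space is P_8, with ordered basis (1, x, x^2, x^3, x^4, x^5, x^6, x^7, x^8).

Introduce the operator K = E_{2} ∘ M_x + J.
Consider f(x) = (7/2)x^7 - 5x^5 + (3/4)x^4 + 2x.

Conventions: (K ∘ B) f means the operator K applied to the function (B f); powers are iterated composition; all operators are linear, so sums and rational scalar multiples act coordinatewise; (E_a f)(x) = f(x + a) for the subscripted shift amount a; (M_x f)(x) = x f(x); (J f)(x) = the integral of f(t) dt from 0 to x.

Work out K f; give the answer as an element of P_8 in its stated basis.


M_x f = (7/2)x^8 - 5x^6 + (3/4)x^5 + 2x^2
E_{2} M_x f = (7/2)x^8 + 56x^7 + 387x^6 + (6035/4)x^5 + (7255/2)x^4 + 5502x^3 + 5134x^2 + 2692x + 608
J f = (7/16)x^8 - (5/6)x^6 + (3/20)x^5 + x^2
(E_{2} ∘ M_x + J) f = (63/16)x^8 + 56x^7 + (2317/6)x^6 + (15089/10)x^5 + (7255/2)x^4 + 5502x^3 + 5135x^2 + 2692x + 608

g(x) = (63/16)x^8 + 56x^7 + (2317/6)x^6 + (15089/10)x^5 + (7255/2)x^4 + 5502x^3 + 5135x^2 + 2692x + 608


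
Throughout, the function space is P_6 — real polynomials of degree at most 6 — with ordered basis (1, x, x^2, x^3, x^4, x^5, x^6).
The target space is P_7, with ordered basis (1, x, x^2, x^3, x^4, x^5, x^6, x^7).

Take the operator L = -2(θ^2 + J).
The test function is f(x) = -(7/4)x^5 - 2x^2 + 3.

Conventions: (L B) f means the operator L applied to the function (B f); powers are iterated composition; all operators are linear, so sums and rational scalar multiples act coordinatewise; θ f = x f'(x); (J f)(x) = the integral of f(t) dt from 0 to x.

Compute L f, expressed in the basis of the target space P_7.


the result is g(x) = (7/12)x^6 + (175/2)x^5 + (4/3)x^3 + 16x^2 - 6x

θ f = -(35/4)x^5 - 4x^2
θ θ f = -(175/4)x^5 - 8x^2
J f = -(7/24)x^6 - (2/3)x^3 + 3x
(θ^2 + J) f = -(7/24)x^6 - (175/4)x^5 - (2/3)x^3 - 8x^2 + 3x
(-2(θ^2 + J)) f = (7/12)x^6 + (175/2)x^5 + (4/3)x^3 + 16x^2 - 6x


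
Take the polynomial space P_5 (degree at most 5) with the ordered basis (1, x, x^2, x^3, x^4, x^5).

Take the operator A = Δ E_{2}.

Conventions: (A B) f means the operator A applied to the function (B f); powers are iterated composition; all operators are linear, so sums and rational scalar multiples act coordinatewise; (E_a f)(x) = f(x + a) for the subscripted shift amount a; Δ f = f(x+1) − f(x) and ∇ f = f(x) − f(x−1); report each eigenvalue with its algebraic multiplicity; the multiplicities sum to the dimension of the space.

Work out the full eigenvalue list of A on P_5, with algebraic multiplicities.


λ = 0 (multiplicity 6)

image of 1: 0
image of x: 1
image of x^2: 2x + 5
image of x^3: 3x^2 + 15x + 19
image of x^4: 4x^3 + 30x^2 + 76x + 65
image of x^5: 5x^4 + 50x^3 + 190x^2 + 325x + 211
the matrix is upper triangular; its diagonal is (0, 0, 0, 0, 0, 0)
for a triangular matrix the eigenvalues are the diagonal entries, with algebraic multiplicity their repetition count


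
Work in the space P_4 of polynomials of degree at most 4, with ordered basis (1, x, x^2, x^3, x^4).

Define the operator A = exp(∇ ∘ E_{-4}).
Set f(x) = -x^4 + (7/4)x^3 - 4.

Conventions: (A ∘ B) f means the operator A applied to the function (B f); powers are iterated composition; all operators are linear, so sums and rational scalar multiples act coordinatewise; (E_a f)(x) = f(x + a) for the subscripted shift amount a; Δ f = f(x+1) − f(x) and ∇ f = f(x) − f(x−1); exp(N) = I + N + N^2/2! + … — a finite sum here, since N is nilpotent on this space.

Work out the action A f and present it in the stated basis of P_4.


order-1 term: -4x^3 + (237/4)x^2 - (1165/4)x + 1903/4
order-2 term: -6x^2 + (453/4)x - 2137/4
order-3 term: -4x + 223/4
order-4 term: -1
the series for exp(∇ ∘ E_{-4}) f terminates at order 4
exp(∇ ∘ E_{-4}) f = -x^4 - (9/4)x^3 + (213/4)x^2 - 182x - 31/4

the result is g(x) = -x^4 - (9/4)x^3 + (213/4)x^2 - 182x - 31/4


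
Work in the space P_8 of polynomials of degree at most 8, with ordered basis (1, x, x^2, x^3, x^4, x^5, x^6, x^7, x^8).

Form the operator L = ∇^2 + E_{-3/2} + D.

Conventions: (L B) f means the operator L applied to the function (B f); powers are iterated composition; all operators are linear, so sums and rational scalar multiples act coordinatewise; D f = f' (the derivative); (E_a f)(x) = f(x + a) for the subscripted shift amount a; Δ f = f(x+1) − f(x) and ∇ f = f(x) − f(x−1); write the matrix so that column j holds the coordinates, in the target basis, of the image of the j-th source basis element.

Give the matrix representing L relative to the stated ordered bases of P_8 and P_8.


the matrix is [[1, -1/2, 17/4, -75/8, 305/16, -1203/32, 4697/64, -18315/128, 71585/256]; [0, 1, -1, 51/4, -75/2, 1525/16, -3609/16, 32879/64, -18315/16]; [0, 0, 1, -3/2, 51/2, -375/4, 4575/16, -25263/32, 32879/16]; [0, 0, 0, 1, -2, 85/2, -375/2, 10675/16, -8421/4]; [0, 0, 0, 0, 1, -5/2, 255/4, -2625/8, 10675/8]; [0, 0, 0, 0, 0, 1, -3, 357/4, -525]; [0, 0, 0, 0, 0, 0, 1, -7/2, 119]; [0, 0, 0, 0, 0, 0, 0, 1, -4]; [0, 0, 0, 0, 0, 0, 0, 0, 1]] (rows listed top to bottom)

image of 1: 1
image of x: x - 1/2
image of x^2: x^2 - x + 17/4
image of x^3: x^3 - (3/2)x^2 + (51/4)x - 75/8
image of x^4: x^4 - 2x^3 + (51/2)x^2 - (75/2)x + 305/16
image of x^5: x^5 - (5/2)x^4 + (85/2)x^3 - (375/4)x^2 + (1525/16)x - 1203/32
image of x^6: x^6 - 3x^5 + (255/4)x^4 - (375/2)x^3 + (4575/16)x^2 - (3609/16)x + 4697/64
image of x^7: x^7 - (7/2)x^6 + (357/4)x^5 - (2625/8)x^4 + (10675/16)x^3 - (25263/32)x^2 + (32879/64)x - 18315/128
image of x^8: x^8 - 4x^7 + 119x^6 - 525x^5 + (10675/8)x^4 - (8421/4)x^3 + (32879/16)x^2 - (18315/16)x + 71585/256
each image's coordinates form column j of the matrix


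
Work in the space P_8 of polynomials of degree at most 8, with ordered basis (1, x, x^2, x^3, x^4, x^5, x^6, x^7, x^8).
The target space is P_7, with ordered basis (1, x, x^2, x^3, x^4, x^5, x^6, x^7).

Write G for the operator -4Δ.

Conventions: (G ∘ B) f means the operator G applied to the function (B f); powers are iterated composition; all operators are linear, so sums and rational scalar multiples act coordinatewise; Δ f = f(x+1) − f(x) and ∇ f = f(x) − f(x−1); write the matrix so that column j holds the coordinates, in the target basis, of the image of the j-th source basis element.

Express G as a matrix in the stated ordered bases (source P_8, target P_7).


image of 1: 0
image of x: -4
image of x^2: -8x - 4
image of x^3: -12x^2 - 12x - 4
image of x^4: -16x^3 - 24x^2 - 16x - 4
image of x^5: -20x^4 - 40x^3 - 40x^2 - 20x - 4
image of x^6: -24x^5 - 60x^4 - 80x^3 - 60x^2 - 24x - 4
image of x^7: -28x^6 - 84x^5 - 140x^4 - 140x^3 - 84x^2 - 28x - 4
image of x^8: -32x^7 - 112x^6 - 224x^5 - 280x^4 - 224x^3 - 112x^2 - 32x - 4
each image's coordinates form column j of the matrix

the matrix is [[0, -4, -4, -4, -4, -4, -4, -4, -4]; [0, 0, -8, -12, -16, -20, -24, -28, -32]; [0, 0, 0, -12, -24, -40, -60, -84, -112]; [0, 0, 0, 0, -16, -40, -80, -140, -224]; [0, 0, 0, 0, 0, -20, -60, -140, -280]; [0, 0, 0, 0, 0, 0, -24, -84, -224]; [0, 0, 0, 0, 0, 0, 0, -28, -112]; [0, 0, 0, 0, 0, 0, 0, 0, -32]] (rows listed top to bottom)


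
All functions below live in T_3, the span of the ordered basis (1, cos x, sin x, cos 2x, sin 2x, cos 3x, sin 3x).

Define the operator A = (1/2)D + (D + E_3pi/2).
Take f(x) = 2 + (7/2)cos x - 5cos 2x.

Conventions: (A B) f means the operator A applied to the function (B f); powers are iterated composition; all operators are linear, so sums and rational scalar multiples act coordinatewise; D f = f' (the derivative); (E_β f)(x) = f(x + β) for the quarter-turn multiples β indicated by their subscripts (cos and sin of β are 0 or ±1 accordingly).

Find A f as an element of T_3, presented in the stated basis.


g(x) = 2 - (7/4)sin x + 5cos 2x + 15sin 2x

D f = -(7/2)sin x + 10sin 2x
((1/2)D) f = -(7/4)sin x + 5sin 2x
D f = -(7/2)sin x + 10sin 2x
E_3pi/2 f = 2 + (7/2)sin x + 5cos 2x
(D + E_3pi/2) f = 2 + 5cos 2x + 10sin 2x
((1/2)D + (D + E_3pi/2)) f = 2 - (7/4)sin x + 5cos 2x + 15sin 2x


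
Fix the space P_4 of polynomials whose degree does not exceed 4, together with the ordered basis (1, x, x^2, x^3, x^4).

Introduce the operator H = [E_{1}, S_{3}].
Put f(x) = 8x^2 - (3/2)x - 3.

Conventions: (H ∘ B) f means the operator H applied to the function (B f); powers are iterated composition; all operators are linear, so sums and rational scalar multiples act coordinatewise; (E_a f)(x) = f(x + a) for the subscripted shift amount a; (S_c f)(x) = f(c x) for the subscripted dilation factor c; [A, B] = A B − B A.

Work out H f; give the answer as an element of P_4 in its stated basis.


S_{3} f = 72x^2 - (9/2)x - 3
E_{1} S_{3} f = 72x^2 + (279/2)x + 129/2
E_{1} f = 8x^2 + (29/2)x + 7/2
S_{3} E_{1} f = 72x^2 + (87/2)x + 7/2
[E_{1}, S_{3}] f = 96x + 61

the image equals g(x) = 96x + 61


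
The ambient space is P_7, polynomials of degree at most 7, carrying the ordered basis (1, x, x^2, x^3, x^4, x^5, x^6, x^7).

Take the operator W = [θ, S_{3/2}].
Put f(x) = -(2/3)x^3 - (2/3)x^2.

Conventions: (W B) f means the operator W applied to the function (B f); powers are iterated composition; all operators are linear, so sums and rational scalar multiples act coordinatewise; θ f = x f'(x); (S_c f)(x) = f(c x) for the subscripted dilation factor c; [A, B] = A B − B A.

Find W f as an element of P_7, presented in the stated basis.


S_{3/2} f = -(9/4)x^3 - (3/2)x^2
θ S_{3/2} f = -(27/4)x^3 - 3x^2
θ f = -2x^3 - (4/3)x^2
S_{3/2} θ f = -(27/4)x^3 - 3x^2
[θ, S_{3/2}] f = 0

the result is g(x) = 0


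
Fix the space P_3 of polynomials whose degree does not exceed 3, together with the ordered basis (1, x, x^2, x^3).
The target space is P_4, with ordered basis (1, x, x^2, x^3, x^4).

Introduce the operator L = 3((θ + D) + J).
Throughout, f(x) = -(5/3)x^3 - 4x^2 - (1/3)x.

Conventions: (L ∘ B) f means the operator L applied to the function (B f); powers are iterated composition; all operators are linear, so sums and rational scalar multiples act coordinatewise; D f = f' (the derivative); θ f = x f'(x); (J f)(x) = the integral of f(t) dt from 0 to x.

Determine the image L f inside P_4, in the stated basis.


θ f = -5x^3 - 8x^2 - (1/3)x
D f = -5x^2 - 8x - 1/3
(θ + D) f = -5x^3 - 13x^2 - (25/3)x - 1/3
J f = -(5/12)x^4 - (4/3)x^3 - (1/6)x^2
((θ + D) + J) f = -(5/12)x^4 - (19/3)x^3 - (79/6)x^2 - (25/3)x - 1/3
(3((θ + D) + J)) f = -(5/4)x^4 - 19x^3 - (79/2)x^2 - 25x - 1

the result is g(x) = -(5/4)x^4 - 19x^3 - (79/2)x^2 - 25x - 1


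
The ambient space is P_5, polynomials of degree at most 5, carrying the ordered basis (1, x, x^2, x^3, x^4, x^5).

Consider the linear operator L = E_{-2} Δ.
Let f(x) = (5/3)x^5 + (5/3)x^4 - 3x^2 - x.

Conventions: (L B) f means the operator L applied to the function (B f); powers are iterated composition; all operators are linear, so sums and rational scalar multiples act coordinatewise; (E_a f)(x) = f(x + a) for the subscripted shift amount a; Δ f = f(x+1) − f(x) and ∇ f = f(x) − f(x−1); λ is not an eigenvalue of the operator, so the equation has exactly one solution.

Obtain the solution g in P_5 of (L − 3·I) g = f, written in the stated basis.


write g with unknown coordinates in the stated basis and equate coefficients in (L − 3·I) g = f
solving from the highest basis element down gives g = -(5/9)x^5 - (40/27)x^4 + (290/81)x^3 + (41/81)x^2 - (2432/243)x + 4504/729
check: L g = -(25/9)x^4 + (290/27)x^3 - (40/27)x^2 - (2513/81)x + 4504/243
so L g − 3·g = (5/3)x^5 + (5/3)x^4 - 3x^2 - x = f ✓

the image equals g(x) = -(5/9)x^5 - (40/27)x^4 + (290/81)x^3 + (41/81)x^2 - (2432/243)x + 4504/729


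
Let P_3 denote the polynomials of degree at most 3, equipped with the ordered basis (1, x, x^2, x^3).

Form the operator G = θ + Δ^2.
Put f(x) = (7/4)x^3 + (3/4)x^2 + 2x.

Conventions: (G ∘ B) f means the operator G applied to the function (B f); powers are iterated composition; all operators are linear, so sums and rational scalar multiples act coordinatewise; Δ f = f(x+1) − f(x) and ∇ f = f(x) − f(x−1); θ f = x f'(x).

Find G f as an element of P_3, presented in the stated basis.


θ f = (21/4)x^3 + (3/2)x^2 + 2x
Δ f = (21/4)x^2 + (27/4)x + 9/2
Δ Δ f = (21/2)x + 12
(θ + Δ^2) f = (21/4)x^3 + (3/2)x^2 + (25/2)x + 12

the result is g(x) = (21/4)x^3 + (3/2)x^2 + (25/2)x + 12


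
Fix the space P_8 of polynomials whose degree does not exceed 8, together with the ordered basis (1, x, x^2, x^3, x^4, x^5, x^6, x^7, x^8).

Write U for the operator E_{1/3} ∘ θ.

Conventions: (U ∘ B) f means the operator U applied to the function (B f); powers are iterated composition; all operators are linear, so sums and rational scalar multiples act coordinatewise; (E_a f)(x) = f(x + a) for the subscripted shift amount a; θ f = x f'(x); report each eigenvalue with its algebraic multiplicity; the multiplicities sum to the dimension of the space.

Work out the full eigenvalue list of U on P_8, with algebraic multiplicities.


λ = 0 (multiplicity 1), λ = 1 (multiplicity 1), λ = 2 (multiplicity 1), λ = 3 (multiplicity 1), λ = 4 (multiplicity 1), λ = 5 (multiplicity 1), λ = 6 (multiplicity 1), λ = 7 (multiplicity 1), λ = 8 (multiplicity 1)

image of 1: 0
image of x: x + 1/3
image of x^2: 2x^2 + (4/3)x + 2/9
image of x^3: 3x^3 + 3x^2 + x + 1/9
image of x^4: 4x^4 + (16/3)x^3 + (8/3)x^2 + (16/27)x + 4/81
image of x^5: 5x^5 + (25/3)x^4 + (50/9)x^3 + (50/27)x^2 + (25/81)x + 5/243
image of x^6: 6x^6 + 12x^5 + 10x^4 + (40/9)x^3 + (10/9)x^2 + (4/27)x + 2/243
image of x^7: 7x^7 + (49/3)x^6 + (49/3)x^5 + (245/27)x^4 + (245/81)x^3 + (49/81)x^2 + (49/729)x + 7/2187
image of x^8: 8x^8 + (64/3)x^7 + (224/9)x^6 + (448/27)x^5 + (560/81)x^4 + (448/243)x^3 + (224/729)x^2 + (64/2187)x + 8/6561
the matrix is upper triangular; its diagonal is (0, 1, 2, 3, 4, 5, 6, 7, 8)
for a triangular matrix the eigenvalues are the diagonal entries, with algebraic multiplicity their repetition count


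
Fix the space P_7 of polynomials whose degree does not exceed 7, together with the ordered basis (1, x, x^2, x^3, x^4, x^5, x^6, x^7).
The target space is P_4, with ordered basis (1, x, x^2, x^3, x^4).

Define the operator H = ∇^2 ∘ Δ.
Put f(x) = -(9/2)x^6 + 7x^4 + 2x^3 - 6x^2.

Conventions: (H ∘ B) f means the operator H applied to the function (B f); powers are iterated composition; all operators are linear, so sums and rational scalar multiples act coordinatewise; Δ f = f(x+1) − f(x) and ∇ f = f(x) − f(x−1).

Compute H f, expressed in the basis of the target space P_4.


Δ f = -27x^5 - (135/2)x^4 - 62x^3 - (39/2)x^2 - 5x - 3/2
∇ Δ f = -135x^4 - 51x^2 + 12x - 7
∇ ∇ Δ f = -540x^3 + 810x^2 - 642x + 198

the result is g(x) = -540x^3 + 810x^2 - 642x + 198


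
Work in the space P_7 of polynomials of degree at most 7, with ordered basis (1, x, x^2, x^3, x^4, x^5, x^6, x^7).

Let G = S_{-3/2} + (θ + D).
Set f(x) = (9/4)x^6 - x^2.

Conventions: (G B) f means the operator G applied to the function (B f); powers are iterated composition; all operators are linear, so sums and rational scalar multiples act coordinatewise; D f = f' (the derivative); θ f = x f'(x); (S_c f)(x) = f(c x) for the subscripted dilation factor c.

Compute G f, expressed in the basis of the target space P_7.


S_{-3/2} f = (6561/256)x^6 - (9/4)x^2
θ f = (27/2)x^6 - 2x^2
D f = (27/2)x^5 - 2x
(θ + D) f = (27/2)x^6 + (27/2)x^5 - 2x^2 - 2x
(S_{-3/2} + (θ + D)) f = (10017/256)x^6 + (27/2)x^5 - (17/4)x^2 - 2x

the result is g(x) = (10017/256)x^6 + (27/2)x^5 - (17/4)x^2 - 2x


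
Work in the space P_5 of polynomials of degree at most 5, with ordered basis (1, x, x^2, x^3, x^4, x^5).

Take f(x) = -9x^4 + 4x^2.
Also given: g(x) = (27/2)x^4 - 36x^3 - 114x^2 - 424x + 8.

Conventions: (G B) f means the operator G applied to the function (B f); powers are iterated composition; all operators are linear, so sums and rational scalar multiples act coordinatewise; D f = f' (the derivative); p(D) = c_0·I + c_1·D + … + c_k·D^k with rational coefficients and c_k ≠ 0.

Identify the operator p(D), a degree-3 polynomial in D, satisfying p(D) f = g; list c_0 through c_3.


p(D) = -(3/2)·I + D + D^2 + 2·D^3, i.e. c_0 = -3/2, c_1 = 1, c_2 = 1, c_3 = 2

D^0 f = -9x^4 + 4x^2
D^1 f = -36x^3 + 8x
D^2 f = -108x^2 + 8
D^3 f = -216x
matching coefficients of g against c_0 f + c_1 Df + … from the top degree down determines the c_i
solution: c_0 = -3/2, c_1 = 1, c_2 = 1, c_3 = 2
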